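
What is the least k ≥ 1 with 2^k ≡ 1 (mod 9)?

6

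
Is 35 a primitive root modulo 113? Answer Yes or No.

No

φ(113) = 113 − 1 = 112 = 2^4 · 7.
An element g generates (Z/113Z)^× iff g^(112/q) ≢ 1 (mod 113) for each prime q ∈ {2, 7}.
35^56 ≡ 112 (mod 113)  [q = 2: ≢ 1 ✓]
35^16 ≡ 1 (mod 113)  [q = 7: ≡ 1 ✗]
The check at q = 7 fails, so 35 generates a proper subgroup.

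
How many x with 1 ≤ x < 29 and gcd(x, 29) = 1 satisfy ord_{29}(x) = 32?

0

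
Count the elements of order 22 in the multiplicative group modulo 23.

10

φ(23) = 23 − 1 = 22 = 2 · 11.
In a cyclic group of order 22, there are φ(d) elements of order d for each divisor d of 22, and zero for non-divisors.
22 = 2 · 11 divides 22, and φ(22) = 10.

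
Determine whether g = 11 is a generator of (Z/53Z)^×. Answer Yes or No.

φ(53) = 53 − 1 = 52 = 2^2 · 13.
It suffices to check that the order of 11 is not a proper divisor of 52: compute 11^(52/q) for q ∈ {2, 13}.
11^26 ≡ 1 (mod 53)  [q = 2: ≡ 1 ✗]
11^4 ≡ 13 (mod 53)  [q = 13: ≢ 1 ✓]
The check at q = 2 fails, so 11 generates a proper subgroup.

No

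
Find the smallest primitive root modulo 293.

φ(293) = 293 − 1 = 292 = 2^2 · 73.
g is a primitive root iff g^(292/q) ≢ 1 (mod 293) for each prime q ∈ {2, 73}.
g = 2: 2^146 ≡ 292; 2^4 ≡ 16 — none is 1, so 2 is a primitive root.
Hence the least primitive root of 293 is 2.

2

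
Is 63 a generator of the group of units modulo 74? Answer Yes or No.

φ(74) = φ(2)·φ(37) = 1·36 = 36 = 2^2 · 3^2.
63 is a primitive root mod 74 iff 63^(φ(74)/q) ≢ 1 for every prime q | φ(74), i.e. q ∈ {2, 3}.
63^18 ≡ 1 (mod 74)  [q = 2: ≡ 1 ✗]
63^12 ≡ 1 (mod 74)  [q = 3: ≡ 1 ✗]
Since 63^18 ≡ 1, the order of 63 divides 18 < 36, so 63 is not a primitive root.

No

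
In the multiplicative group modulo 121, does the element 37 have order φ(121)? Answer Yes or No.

φ(121) = φ(11^2) = 11·(11−1) = 110 = 2 · 5 · 11.
Test 37^(110/q) mod 121 for each prime factor q of 110:
37^55 ≡ 1 (mod 121)  [q = 2: ≡ 1 ✗]
37^22 ≡ 27 (mod 121)  [q = 5: ≢ 1 ✓]
37^10 ≡ 12 (mod 121)  [q = 11: ≢ 1 ✓]
37^55 ≡ 1 shows ord(37) | 55, strictly less than φ(121); not a primitive root.

No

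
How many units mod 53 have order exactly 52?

24

φ(53) = 53 − 1 = 52 = 2^2 · 13.
Since (Z/53Z)^× is cyclic of order 52, the number of elements of order d is φ(d) when d | 52 and 0 otherwise.
52 = 2^2 · 13 divides 52, and φ(52) = 24.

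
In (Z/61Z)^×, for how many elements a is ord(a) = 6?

2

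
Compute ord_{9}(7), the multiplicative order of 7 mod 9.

3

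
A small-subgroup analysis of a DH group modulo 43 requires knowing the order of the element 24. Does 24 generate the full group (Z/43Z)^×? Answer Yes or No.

φ(43) = 43 − 1 = 42 = 2 · 3 · 7.
24 is a primitive root mod 43 iff 24^(φ(43)/q) ≢ 1 for every prime q | φ(43), i.e. q ∈ {2, 3, 7}.
24^21 ≡ 1 (mod 43)  [q = 2: ≡ 1 ✗]
24^14 ≡ 36 (mod 43)  [q = 3: ≢ 1 ✓]
24^6 ≡ 11 (mod 43)  [q = 7: ≢ 1 ✓]
The check at q = 2 fails, so 24 generates a proper subgroup.

No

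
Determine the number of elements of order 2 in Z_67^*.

1

φ(67) = 67 − 1 = 66 = 2 · 3 · 11.
In a cyclic group of order 66, there are φ(d) elements of order d for each divisor d of 66, and zero for non-divisors.
2 | 66, and φ(2) = 2 − 1 = 1.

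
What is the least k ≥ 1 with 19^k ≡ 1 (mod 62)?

15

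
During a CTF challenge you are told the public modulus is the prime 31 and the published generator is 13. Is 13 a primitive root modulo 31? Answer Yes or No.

Yes

φ(31) = 31 − 1 = 30 = 2 · 3 · 5.
It suffices to check that the order of 13 is not a proper divisor of 30: compute 13^(30/q) for q ∈ {2, 3, 5}.
13^15 ≡ 30 (mod 31)  [q = 2: ≢ 1 ✓]
13^10 ≡ 5 (mod 31)  [q = 3: ≢ 1 ✓]
13^6 ≡ 16 (mod 31)  [q = 5: ≢ 1 ✓]
None equal 1, so ord_31(13) = 30: 13 is a primitive root.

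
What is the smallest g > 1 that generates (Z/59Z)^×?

φ(59) = 59 − 1 = 58 = 2 · 29.
Test candidates g = 2, 3, … against the prime factors q ∈ {2, 29} of φ(59): g is a generator iff g^(58/q) ≢ 1 for every such q.
g = 2: 2^29 ≡ 58; 2^2 ≡ 4 — none is 1, so 2 is a primitive root.
The smallest primitive root modulo 59 is 2.

2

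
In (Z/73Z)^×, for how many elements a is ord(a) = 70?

φ(73) = 73 − 1 = 72 = 2^3 · 3^2.
Since (Z/73Z)^× is cyclic of order 72, the number of elements of order d is φ(d) when d | 72 and 0 otherwise.
70 does not divide 72, so no element of (Z/73Z)^× has order 70.

0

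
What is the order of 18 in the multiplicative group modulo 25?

4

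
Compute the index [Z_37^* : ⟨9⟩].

By Lagrange's theorem, ord_37(9) divides φ(37) = 37 − 1 = 36 = 2^2 · 3^2.
Divisors of 36: 1, 2, 3, 4, 6, 9, 12, 18, 36.
Compute 9^d (mod 37) for the divisors d until we hit 1:
9^1 ≡ 9 (mod 37)
9^2 ≡ 7 (mod 37)
9^3 ≡ 26 (mod 37)
9^4 ≡ 12 (mod 37)
9^6 ≡ 10 (mod 37)
9^9 ≡ 1 (mod 37) ✓
The order of 9 is 9, so the subgroup it generates has 9 elements.
Index = |(Z/37Z)^×| / |⟨9⟩| = 36 / 9 = 4.

4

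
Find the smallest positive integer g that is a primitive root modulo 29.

φ(29) = 29 − 1 = 28 = 2^2 · 7.
Test candidates g = 2, 3, … against the prime factors q ∈ {2, 7} of φ(29): g is a generator iff g^(28/q) ≢ 1 for every such q.
g = 2: 2^14 ≡ 28; 2^4 ≡ 16 — none is 1, so 2 is a primitive root.
So 2 is the smallest generator of (Z/29Z)^×.

2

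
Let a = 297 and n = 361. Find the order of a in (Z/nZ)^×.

114

ord(297) | φ(361) = φ(19^2) = 19·(19−1) = 342 = 2 · 3^2 · 19.
Divisors of 342: 1, 2, 3, 6, 9, 18, 19, 38, 57, 114, 171, 342.
Check 297^d mod 361 for each divisor in increasing order:
297^1 ≡ 297 (mod 361)
297^2 ≡ 125 (mod 361)
297^3 ≡ 303 (mod 361)
297^6 ≡ 115 (mod 361)
297^9 ≡ 189 (mod 361)
297^18 ≡ 343 (mod 361)
297^19 ≡ 69 (mod 361)
297^38 ≡ 68 (mod 361)
297^57 ≡ 360 (mod 361)
297^114 ≡ 1 (mod 361) ✓
Therefore the multiplicative order of 297 modulo 361 is 114.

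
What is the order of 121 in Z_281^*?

140

By Lagrange's theorem, ord_281(121) divides φ(281) = 281 − 1 = 280 = 2^3 · 5 · 7.
Divisors of 280: 1, 2, 4, 5, 7, 8, 10, 14, 20, 28, 35, 40, 56, 70, 140, 280.
Evaluate successive powers at the divisors of 280:
121^1 ≡ 121 (mod 281)
121^2 ≡ 29 (mod 281)
121^4 ≡ 279 (mod 281)
121^5 ≡ 39 (mod 281)
121^7 ≡ 7 (mod 281)
121^8 ≡ 4 (mod 281)
121^10 ≡ 116 (mod 281)
121^14 ≡ 49 (mod 281)
121^20 ≡ 249 (mod 281)
121^28 ≡ 153 (mod 281)
121^35 ≡ 228 (mod 281)
121^40 ≡ 181 (mod 281)
121^56 ≡ 86 (mod 281)
121^70 ≡ 280 (mod 281)
121^140 ≡ 1 (mod 281) ✓
Hence ord(121) = 140.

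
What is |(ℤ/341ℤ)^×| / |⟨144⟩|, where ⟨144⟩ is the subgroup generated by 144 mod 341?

20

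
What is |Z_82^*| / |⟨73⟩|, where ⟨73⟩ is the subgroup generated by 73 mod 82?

10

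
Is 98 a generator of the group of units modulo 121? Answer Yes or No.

No

φ(121) = φ(11^2) = 11·(11−1) = 110 = 2 · 5 · 11.
It suffices to check that the order of 98 is not a proper divisor of 110: compute 98^(110/q) for q ∈ {2, 5, 11}.
98^55 ≡ 120 (mod 121)  [q = 2: ≢ 1 ✓]
98^22 ≡ 1 (mod 121)  [q = 5: ≡ 1 ✗]
98^10 ≡ 100 (mod 121)  [q = 11: ≢ 1 ✓]
The check at q = 5 fails, so 98 generates a proper subgroup.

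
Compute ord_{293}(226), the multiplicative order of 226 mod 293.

73

Since 226 ∈ (Z/293Z)^×, its order divides φ(293) = 293 − 1 = 292 = 2^2 · 73.
Divisors of 292: 1, 2, 4, 73, 146, 292.
Check 226^d mod 293 for each divisor in increasing order:
226^1 ≡ 226 (mod 293)
226^2 ≡ 94 (mod 293)
226^4 ≡ 46 (mod 293)
226^73 ≡ 1 (mod 293) ✓
So ord_293(226) = 73.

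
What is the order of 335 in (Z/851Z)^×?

396

Since 335 ∈ (Z/851Z)^×, its order divides φ(851) = φ(23·37) = (23−1)·(37−1) = 22·36 = 792 = 2^3 · 3^2 · 11.
Divisors of 792: 1, 2, 3, 4, 6, 8, 9, 11, 12, 18, 22, 24, 33, 36, 44, 66, 72, 88, 99, 132, 198, 264, 396, 792.
Check 335^d mod 851 for each divisor in increasing order:
335^1 ≡ 335
335^2 ≡ 744
335^3 ≡ 748
335^4 ≡ 386
335^6 ≡ 397
335^8 ≡ 71
335^9 ≡ 808
335^11 ≡ 346
335^12 ≡ 174
335^18 ≡ 147
335^22 ≡ 576
335^24 ≡ 491
335^33 ≡ 162
335^36 ≡ 334
335^44 ≡ 737
335^66 ≡ 714
335^72 ≡ 75
335^88 ≡ 231
335^99 ≡ 783
335^132 ≡ 47
335^198 ≡ 369
335^264 ≡ 507
335^396 ≡ 1
The smallest such exponent is 396, so the order of 335 is 396.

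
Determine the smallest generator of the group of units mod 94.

φ(94) = φ(2)·φ(47) = 1·46 = 46 = 2 · 23.
Test candidates g = 2, 3, … against the prime factors q ∈ {2, 23} of φ(94): g is a generator iff g^(46/q) ≢ 1 for every such q.
g = 2: gcd(2, 94) = 2 > 1, not a unit — skip.
g = 3: 3^23 ≡ 1 — hits 1, so not a primitive root.
g = 4: gcd(4, 94) = 2 > 1, not a unit — skip.
g = 5: 5^23 ≡ 93; 5^2 ≡ 25 — none is 1, so 5 is a primitive root.
So 5 is the smallest generator of (Z/94Z)^×.

5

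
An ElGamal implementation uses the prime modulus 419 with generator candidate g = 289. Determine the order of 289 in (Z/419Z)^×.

209

ord(289) | φ(419) = 419 − 1 = 418 = 2 · 11 · 19.
Divisors of 418: 1, 2, 11, 19, 22, 38, 209, 418.
Test each divisor d:
289^1 ≡ 289
289^2 ≡ 140
289^11 ≡ 215
289^19 ≡ 13
289^22 ≡ 135
289^38 ≡ 169
289^209 ≡ 1
Therefore the multiplicative order of 289 modulo 419 is 209.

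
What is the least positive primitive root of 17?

3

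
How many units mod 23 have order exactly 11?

10

φ(23) = 23 − 1 = 22 = 2 · 11.
In a cyclic group of order 22, there are φ(d) elements of order d for each divisor d of 22, and zero for non-divisors.
11 | 22, and φ(11) = 11 − 1 = 10.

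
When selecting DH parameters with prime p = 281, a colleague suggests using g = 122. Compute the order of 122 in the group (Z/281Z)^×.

By Lagrange's theorem, ord_281(122) divides φ(281) = 281 − 1 = 280 = 2^3 · 5 · 7.
Divisors of 280: 1, 2, 4, 5, 7, 8, 10, 14, 20, 28, 35, 40, 56, 70, 140, 280.
Test each divisor d:
122^1 ≡ 122
122^2 ≡ 272
122^4 ≡ 81
122^5 ≡ 47
122^7 ≡ 139
122^8 ≡ 98
122^10 ≡ 242
122^14 ≡ 213
122^20 ≡ 116
122^28 ≡ 128
122^35 ≡ 89
122^40 ≡ 249
122^56 ≡ 86
122^70 ≡ 53
122^140 ≡ 280
122^280 ≡ 1
So ord_281(122) = 280.

280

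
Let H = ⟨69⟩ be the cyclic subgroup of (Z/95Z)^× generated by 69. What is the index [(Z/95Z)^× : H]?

12

Since 69 ∈ (Z/95Z)^×, its order divides φ(95) = φ(5·19) = (5−1)·(19−1) = 4·18 = 72 = 2^3 · 3^2.
Divisors of 72: 1, 2, 3, 4, 6, 8, 9, 12, 18, 24, 36, 72.
Compute 69^d (mod 95) for the divisors d until we hit 1:
69^1 ≡ 69
69^2 ≡ 11
69^3 ≡ 94
69^4 ≡ 26
69^6 ≡ 1
Thus |⟨69⟩| = ord(69) = 6.
The index is φ(95) / ord(69) = 72 / 6 = 12.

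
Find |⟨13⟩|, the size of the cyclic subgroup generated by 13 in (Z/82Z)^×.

Since 13 ∈ (Z/82Z)^×, its order divides φ(82) = φ(2)·φ(41) = 1·40 = 40 = 2^3 · 5.
Divisors of 40: 1, 2, 4, 5, 8, 10, 20, 40.
Evaluate successive powers at the divisors of 40:
13^1 ≡ 13
13^2 ≡ 5
13^4 ≡ 25
13^5 ≡ 79
13^8 ≡ 51
13^10 ≡ 9
13^20 ≡ 81
13^40 ≡ 1
Therefore the multiplicative order of 13 modulo 82 is 40.

40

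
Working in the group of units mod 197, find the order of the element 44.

196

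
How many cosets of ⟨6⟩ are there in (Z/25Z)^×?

By Lagrange's theorem, ord_25(6) divides φ(25) = φ(5^2) = 5·(5−1) = 20 = 2^2 · 5.
Divisors of 20: 1, 2, 4, 5, 10, 20.
Evaluate successive powers at the divisors of 20:
6^1 ≡ 6 (mod 25)
6^2 ≡ 11 (mod 25)
6^4 ≡ 21 (mod 25)
6^5 ≡ 1 (mod 25) ✓
Thus |⟨6⟩| = ord(6) = 5.
Index = |(Z/25Z)^×| / |⟨6⟩| = 20 / 5 = 4.

4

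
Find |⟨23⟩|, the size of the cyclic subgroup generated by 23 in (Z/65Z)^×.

12

The order of 23 must divide φ(65) = φ(5·13) = (5−1)·(13−1) = 4·12 = 48 = 2^4 · 3.
Divisors of 48: 1, 2, 3, 4, 6, 8, 12, 16, 24, 48.
Test each divisor d:
23^1 ≡ 23
23^2 ≡ 9
23^3 ≡ 12
23^4 ≡ 16
23^6 ≡ 14
23^8 ≡ 61
23^12 ≡ 1
The smallest such exponent is 12, so the order of 23 is 12.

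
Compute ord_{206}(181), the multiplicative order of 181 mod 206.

102

Since 181 ∈ (Z/206Z)^×, its order divides φ(206) = φ(2)·φ(103) = 1·102 = 102 = 2 · 3 · 17.
Divisors of 102: 1, 2, 3, 6, 17, 34, 51, 102.
Compute 181^d (mod 206) for the divisors d until we hit 1:
181^1 ≡ 181
181^2 ≡ 7
181^3 ≡ 31
181^6 ≡ 137
181^17 ≡ 47
181^34 ≡ 149
181^51 ≡ 205
181^102 ≡ 1
Hence ord(181) = 102.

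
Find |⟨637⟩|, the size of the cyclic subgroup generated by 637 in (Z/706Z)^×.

352

ord(637) | φ(706) = φ(2)·φ(353) = 1·352 = 352 = 2^5 · 11.
Divisors of 352: 1, 2, 4, 8, 11, 16, 22, 32, 44, 88, 176, 352.
Evaluate successive powers at the divisors of 352:
637^1 ≡ 637 (mod 706)
637^2 ≡ 525 (mod 706)
637^4 ≡ 285 (mod 706)
637^8 ≡ 35 (mod 706)
637^11 ≡ 101 (mod 706)
637^16 ≡ 519 (mod 706)
637^22 ≡ 317 (mod 706)
637^32 ≡ 375 (mod 706)
637^44 ≡ 237 (mod 706)
637^88 ≡ 395 (mod 706)
637^176 ≡ 705 (mod 706)
637^352 ≡ 1 (mod 706) ✓
The smallest such exponent is 352, so the order of 637 is 352.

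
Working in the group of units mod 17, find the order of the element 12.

By Lagrange's theorem, ord_17(12) divides φ(17) = 17 − 1 = 16 = 2^4.
Divisors of 16: 1, 2, 4, 8, 16.
Test each divisor d:
12^1 ≡ 12 (mod 17)
12^2 ≡ 8 (mod 17)
12^4 ≡ 13 (mod 17)
12^8 ≡ 16 (mod 17)
12^16 ≡ 1 (mod 17) ✓
The smallest such exponent is 16, so the order of 12 is 16.

16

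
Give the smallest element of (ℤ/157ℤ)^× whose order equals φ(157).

φ(157) = 157 − 1 = 156 = 2^2 · 3 · 13.
g is a primitive root iff g^(156/q) ≢ 1 (mod 157) for each prime q ∈ {2, 3, 13}.
g = 2: 2^78 ≡ 156; 2^52 ≡ 1 — hits 1, so not a primitive root.
g = 3: 3^78 ≡ 1 — hits 1, so not a primitive root.
g = 4: 4^78 ≡ 1 — hits 1, so not a primitive root.
g = 5: 5^78 ≡ 156; 5^52 ≡ 12; 5^12 ≡ 130 — none is 1, so 5 is a primitive root.
So 5 is the smallest generator of (Z/157Z)^×.

5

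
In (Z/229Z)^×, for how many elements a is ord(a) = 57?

φ(229) = 229 − 1 = 228 = 2^2 · 3 · 19.
(Z/229Z)^× is cyclic (|G| = 228); a cyclic group of order m has exactly φ(d) elements of each order d | m, and none otherwise.
57 = 3 · 19 divides 228, and φ(57) = 36.

36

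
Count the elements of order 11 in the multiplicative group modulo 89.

10

φ(89) = 89 − 1 = 88 = 2^3 · 11.
Since (Z/89Z)^× is cyclic of order 88, the number of elements of order d is φ(d) when d | 88 and 0 otherwise.
11 | 88, and φ(11) = 11 − 1 = 10.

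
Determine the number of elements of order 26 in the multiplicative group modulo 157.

12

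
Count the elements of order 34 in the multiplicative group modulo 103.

φ(103) = 103 − 1 = 102 = 2 · 3 · 17.
Since (Z/103Z)^× is cyclic of order 102, the number of elements of order d is φ(d) when d | 102 and 0 otherwise.
34 = 2 · 17 divides 102, and φ(34) = 16.

16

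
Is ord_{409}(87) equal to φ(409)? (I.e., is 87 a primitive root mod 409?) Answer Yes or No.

Yes

φ(409) = 409 − 1 = 408 = 2^3 · 3 · 17.
It suffices to check that the order of 87 is not a proper divisor of 408: compute 87^(408/q) for q ∈ {2, 3, 17}.
87^204 ≡ 408 (mod 409)  [q = 2: ≢ 1 ✓]
87^136 ≡ 355 (mod 409)  [q = 3: ≢ 1 ✓]
87^24 ≡ 262 (mod 409)  [q = 17: ≢ 1 ✓]
Every test exponent gives a nontrivial residue, hence 87 generates the full group.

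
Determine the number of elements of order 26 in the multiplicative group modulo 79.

φ(79) = 79 − 1 = 78 = 2 · 3 · 13.
In a cyclic group of order 78, there are φ(d) elements of order d for each divisor d of 78, and zero for non-divisors.
26 = 2 · 13 divides 78, and φ(26) = 12.

12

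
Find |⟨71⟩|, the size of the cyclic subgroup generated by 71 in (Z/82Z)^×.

Since 71 ∈ (Z/82Z)^×, its order divides φ(82) = φ(2)·φ(41) = 1·40 = 40 = 2^3 · 5.
Divisors of 40: 1, 2, 4, 5, 8, 10, 20, 40.
Test each divisor d:
71^1 ≡ 71
71^2 ≡ 39
71^4 ≡ 45
71^5 ≡ 79
71^8 ≡ 57
71^10 ≡ 9
71^20 ≡ 81
71^40 ≡ 1
The smallest such exponent is 40, so the order of 71 is 40.

40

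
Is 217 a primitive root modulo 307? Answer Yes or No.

Yes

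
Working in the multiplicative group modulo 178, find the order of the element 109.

ord(109) | φ(178) = φ(2)·φ(89) = 1·88 = 88 = 2^3 · 11.
Divisors of 88: 1, 2, 4, 8, 11, 22, 44, 88.
Evaluate successive powers at the divisors of 88:
109^1 ≡ 109 (mod 178)
109^2 ≡ 133 (mod 178)
109^4 ≡ 67 (mod 178)
109^8 ≡ 39 (mod 178)
109^11 ≡ 55 (mod 178)
109^22 ≡ 177 (mod 178)
109^44 ≡ 1 (mod 178) ✓
The smallest such exponent is 44, so the order of 109 is 44.

44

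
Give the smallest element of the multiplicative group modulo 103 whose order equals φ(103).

5

φ(103) = 103 − 1 = 102 = 2 · 3 · 17.
Test candidates g = 2, 3, … against the prime factors q ∈ {2, 3, 17} of φ(103): g is a generator iff g^(102/q) ≢ 1 for every such q.
g = 2: 2^51 ≡ 1 — hits 1, so not a primitive root.
g = 3: 3^51 ≡ 102; 3^34 ≡ 1 — hits 1, so not a primitive root.
g = 4: 4^51 ≡ 1 — hits 1, so not a primitive root.
g = 5: 5^51 ≡ 102; 5^34 ≡ 56; 5^6 ≡ 72 — none is 1, so 5 is a primitive root.
So 5 is the smallest generator of (Z/103Z)^×.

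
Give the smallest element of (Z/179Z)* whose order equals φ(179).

2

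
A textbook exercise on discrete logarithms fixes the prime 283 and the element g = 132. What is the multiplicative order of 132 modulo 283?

94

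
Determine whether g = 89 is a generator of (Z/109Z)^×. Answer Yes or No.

No

φ(109) = 109 − 1 = 108 = 2^2 · 3^3.
Test 89^(108/q) mod 109 for each prime factor q of 108:
89^54 ≡ 1 (mod 109)  [q = 2: ≡ 1 ✗]
89^36 ≡ 63 (mod 109)  [q = 3: ≢ 1 ✓]
Since 89^54 ≡ 1, the order of 89 divides 54 < 108, so 89 is not a primitive root.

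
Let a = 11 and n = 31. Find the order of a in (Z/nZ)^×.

30

ord(11) | φ(31) = 31 − 1 = 30 = 2 · 3 · 5.
Divisors of 30: 1, 2, 3, 5, 6, 10, 15, 30.
Check 11^d mod 31 for each divisor in increasing order:
11^1 ≡ 11
11^2 ≡ 28
11^3 ≡ 29
11^5 ≡ 6
11^6 ≡ 4
11^10 ≡ 5
11^15 ≡ 30
11^30 ≡ 1
Hence ord(11) = 30.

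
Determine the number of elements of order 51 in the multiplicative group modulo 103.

φ(103) = 103 − 1 = 102 = 2 · 3 · 17.
(Z/103Z)^× is cyclic (|G| = 102); a cyclic group of order m has exactly φ(d) elements of each order d | m, and none otherwise.
51 = 3 · 17 divides 102, and φ(51) = 32.

32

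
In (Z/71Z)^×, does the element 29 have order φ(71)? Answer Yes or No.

φ(71) = 71 − 1 = 70 = 2 · 5 · 7.
Test 29^(70/q) mod 71 for each prime factor q of 70:
29^35 ≡ 1 (mod 71)  [q = 2: ≡ 1 ✗]
29^14 ≡ 57 (mod 71)  [q = 5: ≢ 1 ✓]
29^10 ≡ 48 (mod 71)  [q = 7: ≢ 1 ✓]
29^35 ≡ 1 shows ord(29) | 35, strictly less than φ(71); not a primitive root.

No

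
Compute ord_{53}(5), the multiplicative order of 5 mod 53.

Since 5 ∈ (Z/53Z)^×, its order divides φ(53) = 53 − 1 = 52 = 2^2 · 13.
Divisors of 52: 1, 2, 4, 13, 26, 52.
Check 5^d mod 53 for each divisor in increasing order:
5^1 ≡ 5 (mod 53)
5^2 ≡ 25 (mod 53)
5^4 ≡ 42 (mod 53)
5^13 ≡ 23 (mod 53)
5^26 ≡ 52 (mod 53)
5^52 ≡ 1 (mod 53) ✓
Therefore the multiplicative order of 5 modulo 53 is 52.

52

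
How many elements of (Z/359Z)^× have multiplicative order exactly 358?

178

φ(359) = 359 − 1 = 358 = 2 · 179.
Since (Z/359Z)^× is cyclic of order 358, the number of elements of order d is φ(d) when d | 358 and 0 otherwise.
358 = 2 · 179 divides 358, and φ(358) = 178.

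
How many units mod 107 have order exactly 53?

52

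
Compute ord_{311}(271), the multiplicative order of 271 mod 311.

310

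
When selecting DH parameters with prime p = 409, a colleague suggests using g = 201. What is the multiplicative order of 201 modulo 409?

408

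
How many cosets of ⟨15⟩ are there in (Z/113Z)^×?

Since 15 ∈ (Z/113Z)^×, its order divides φ(113) = 113 − 1 = 112 = 2^4 · 7.
Divisors of 112: 1, 2, 4, 7, 8, 14, 16, 28, 56, 112.
Compute 15^d (mod 113) for the divisors d until we hit 1:
15^1 ≡ 15
15^2 ≡ 112
15^4 ≡ 1
So ord_113(15) = 4, hence |⟨15⟩| = 4.
Index = |(Z/113Z)^×| / |⟨15⟩| = 112 / 4 = 28.

28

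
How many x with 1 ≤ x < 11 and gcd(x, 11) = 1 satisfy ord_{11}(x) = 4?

φ(11) = 11 − 1 = 10 = 2 · 5.
Since (Z/11Z)^× is cyclic of order 10, the number of elements of order d is φ(d) when d | 10 and 0 otherwise.
Here 10 is not a multiple of 4, so there are no elements of order 4.

0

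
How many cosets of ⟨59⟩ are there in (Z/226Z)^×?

1

By Lagrange's theorem, ord_226(59) divides φ(226) = φ(2)·φ(113) = 1·112 = 112 = 2^4 · 7.
Divisors of 112: 1, 2, 4, 7, 8, 14, 16, 28, 56, 112.
Test each divisor d:
59^1 ≡ 59 (mod 226)
59^2 ≡ 91 (mod 226)
59^4 ≡ 145 (mod 226)
59^7 ≡ 161 (mod 226)
59^8 ≡ 7 (mod 226)
59^14 ≡ 157 (mod 226)
59^16 ≡ 49 (mod 226)
59^28 ≡ 15 (mod 226)
59^56 ≡ 225 (mod 226)
59^112 ≡ 1 (mod 226) ✓
Thus |⟨59⟩| = ord(59) = 112.
Index = |(Z/226Z)^×| / |⟨59⟩| = 112 / 112 = 1.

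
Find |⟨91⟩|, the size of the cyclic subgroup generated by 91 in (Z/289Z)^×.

272

Since 91 ∈ (Z/289Z)^×, its order divides φ(289) = φ(17^2) = 17·(17−1) = 272 = 2^4 · 17.
Divisors of 272: 1, 2, 4, 8, 16, 17, 34, 68, 136, 272.
Evaluate successive powers at the divisors of 272:
91^1 ≡ 91 (mod 289)
91^2 ≡ 189 (mod 289)
91^4 ≡ 174 (mod 289)
91^8 ≡ 220 (mod 289)
91^16 ≡ 137 (mod 289)
91^17 ≡ 40 (mod 289)
91^34 ≡ 155 (mod 289)
91^68 ≡ 38 (mod 289)
91^136 ≡ 288 (mod 289)
91^272 ≡ 1 (mod 289) ✓
Hence ord(91) = 272.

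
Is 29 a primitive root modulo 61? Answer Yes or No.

No

φ(61) = 61 − 1 = 60 = 2^2 · 3 · 5.
Test 29^(60/q) mod 61 for each prime factor q of 60:
29^30 ≡ 60 (mod 61)  [q = 2: ≢ 1 ✓]
29^20 ≡ 13 (mod 61)  [q = 3: ≢ 1 ✓]
29^12 ≡ 1 (mod 61)  [q = 5: ≡ 1 ✗]
Since 29^12 ≡ 1, the order of 29 divides 12 < 60, so 29 is not a primitive root.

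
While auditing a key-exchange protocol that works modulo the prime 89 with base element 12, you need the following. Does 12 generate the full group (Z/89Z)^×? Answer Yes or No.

No

φ(89) = 89 − 1 = 88 = 2^3 · 11.
12 is a primitive root mod 89 iff 12^(φ(89)/q) ≢ 1 for every prime q | φ(89), i.e. q ∈ {2, 11}.
12^44 ≡ 88 (mod 89)  [q = 2: ≢ 1 ✓]
12^8 ≡ 1 (mod 89)  [q = 11: ≡ 1 ✗]
The check at q = 11 fails, so 12 generates a proper subgroup.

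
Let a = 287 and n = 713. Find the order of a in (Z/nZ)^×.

110

Since 287 ∈ (Z/713Z)^×, its order divides φ(713) = φ(23·31) = (23−1)·(31−1) = 22·30 = 660 = 2^2 · 3 · 5 · 11.
Divisors of 660: 1, 2, 3, 4, 5, 6, 10, 11, 12, 15, 20, 22, 30, 33, 44, 55, 60, 66, 110, 132, 165, 220, 330, 660.
Compute 287^d (mod 713) for the divisors d until we hit 1:
287^1 ≡ 287
287^2 ≡ 374
287^3 ≡ 388
287^4 ≡ 128
287^5 ≡ 373
287^6 ≡ 101
287^10 ≡ 94
287^11 ≡ 597
287^12 ≡ 219
287^15 ≡ 125
287^20 ≡ 280
287^22 ≡ 622
287^30 ≡ 652
287^33 ≡ 574
287^44 ≡ 438
287^55 ≡ 528
287^60 ≡ 156
287^66 ≡ 70
287^110 ≡ 1
The smallest such exponent is 110, so the order of 287 is 110.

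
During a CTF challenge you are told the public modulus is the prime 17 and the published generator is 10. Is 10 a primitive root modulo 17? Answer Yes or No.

Yes

φ(17) = 17 − 1 = 16 = 2^4.
It suffices to check that the order of 10 is not a proper divisor of 16: compute 10^(16/q) for q ∈ {2}.
10^8 ≡ 16 (mod 17)  [q = 2: ≢ 1 ✓]
Every test exponent gives a nontrivial residue, hence 10 generates the full group.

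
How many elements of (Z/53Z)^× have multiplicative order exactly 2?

1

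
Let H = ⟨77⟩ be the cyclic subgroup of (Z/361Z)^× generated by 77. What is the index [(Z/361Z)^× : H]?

18

ord(77) | φ(361) = φ(19^2) = 19·(19−1) = 342 = 2 · 3^2 · 19.
Divisors of 342: 1, 2, 3, 6, 9, 18, 19, 38, 57, 114, 171, 342.
Compute 77^d (mod 361) for the divisors d until we hit 1:
77^1 ≡ 77 (mod 361)
77^2 ≡ 153 (mod 361)
77^3 ≡ 229 (mod 361)
77^6 ≡ 96 (mod 361)
77^9 ≡ 324 (mod 361)
77^18 ≡ 286 (mod 361)
77^19 ≡ 1 (mod 361) ✓
The order of 77 is 19, so the subgroup it generates has 19 elements.
Index = |(Z/361Z)^×| / |⟨77⟩| = 342 / 19 = 18.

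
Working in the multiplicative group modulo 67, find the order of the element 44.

66

The order of 44 must divide φ(67) = 67 − 1 = 66 = 2 · 3 · 11.
Divisors of 66: 1, 2, 3, 6, 11, 22, 33, 66.
Test each divisor d:
44^1 ≡ 44 (mod 67)
44^2 ≡ 60 (mod 67)
44^3 ≡ 27 (mod 67)
44^6 ≡ 59 (mod 67)
44^11 ≡ 38 (mod 67)
44^22 ≡ 37 (mod 67)
44^33 ≡ 66 (mod 67)
44^66 ≡ 1 (mod 67) ✓
Therefore the multiplicative order of 44 modulo 67 is 66.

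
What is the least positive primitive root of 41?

6

φ(41) = 41 − 1 = 40 = 2^3 · 5.
g is a primitive root iff g^(40/q) ≢ 1 (mod 41) for each prime q ∈ {2, 5}.
g = 2: 2^20 ≡ 1 — hits 1, so not a primitive root.
g = 3: 3^20 ≡ 40; 3^8 ≡ 1 — hits 1, so not a primitive root.
g = 4: 4^20 ≡ 1 — hits 1, so not a primitive root.
g = 5: 5^20 ≡ 1 — hits 1, so not a primitive root.
g = 6: 6^20 ≡ 40; 6^8 ≡ 10 — none is 1, so 6 is a primitive root.
So 6 is the smallest generator of (Z/41Z)^×.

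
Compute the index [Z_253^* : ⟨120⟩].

ord(120) | φ(253) = φ(11·23) = (11−1)·(23−1) = 10·22 = 220 = 2^2 · 5 · 11.
Divisors of 220: 1, 2, 4, 5, 10, 11, 20, 22, 44, 55, 110, 220.
Check 120^d mod 253 for each divisor in increasing order:
120^1 ≡ 120 (mod 253)
120^2 ≡ 232 (mod 253)
120^4 ≡ 188 (mod 253)
120^5 ≡ 43 (mod 253)
120^10 ≡ 78 (mod 253)
120^11 ≡ 252 (mod 253)
120^20 ≡ 12 (mod 253)
120^22 ≡ 1 (mod 253) ✓
The order of 120 is 22, so the subgroup it generates has 22 elements.
The index is φ(253) / ord(120) = 220 / 22 = 10.

10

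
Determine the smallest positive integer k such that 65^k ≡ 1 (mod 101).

10

ord(65) | φ(101) = 101 − 1 = 100 = 2^2 · 5^2.
Divisors of 100: 1, 2, 4, 5, 10, 20, 25, 50, 100.
Test each divisor d:
65^1 ≡ 65
65^2 ≡ 84
65^4 ≡ 87
65^5 ≡ 100
65^10 ≡ 1
Hence ord(65) = 10.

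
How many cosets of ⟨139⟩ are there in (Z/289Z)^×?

By Lagrange's theorem, ord_289(139) divides φ(289) = φ(17^2) = 17·(17−1) = 272 = 2^4 · 17.
Divisors of 272: 1, 2, 4, 8, 16, 17, 34, 68, 136, 272.
Evaluate successive powers at the divisors of 272:
139^1 ≡ 139
139^2 ≡ 247
139^4 ≡ 30
139^8 ≡ 33
139^16 ≡ 222
139^17 ≡ 224
139^34 ≡ 179
139^68 ≡ 251
139^136 ≡ 288
139^272 ≡ 1
So ord_289(139) = 272, hence |⟨139⟩| = 272.
Index = |(Z/289Z)^×| / |⟨139⟩| = 272 / 272 = 1.

1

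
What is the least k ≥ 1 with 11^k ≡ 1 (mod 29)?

Since 11 ∈ (Z/29Z)^×, its order divides φ(29) = 29 − 1 = 28 = 2^2 · 7.
Divisors of 28: 1, 2, 4, 7, 14, 28.
Check 11^d mod 29 for each divisor in increasing order:
11^1 ≡ 11
11^2 ≡ 5
11^4 ≡ 25
11^7 ≡ 12
11^14 ≡ 28
11^28 ≡ 1
Therefore the multiplicative order of 11 modulo 29 is 28.

28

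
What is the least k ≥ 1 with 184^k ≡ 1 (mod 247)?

36

ord(184) | φ(247) = φ(13·19) = (13−1)·(19−1) = 12·18 = 216 = 2^3 · 3^3.
Divisors of 216: 1, 2, 3, 4, 6, 8, 9, 12, 18, 24, 27, 36, 54, 72, 108, 216.
Check 184^d mod 247 for each divisor in increasing order:
184^1 ≡ 184
184^2 ≡ 17
184^3 ≡ 164
184^4 ≡ 42
184^6 ≡ 220
184^8 ≡ 35
184^9 ≡ 18
184^12 ≡ 235
184^18 ≡ 77
184^24 ≡ 144
184^27 ≡ 151
184^36 ≡ 1
So ord_247(184) = 36.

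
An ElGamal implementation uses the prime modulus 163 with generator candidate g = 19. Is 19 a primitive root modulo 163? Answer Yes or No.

Yes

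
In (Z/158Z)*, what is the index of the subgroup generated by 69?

3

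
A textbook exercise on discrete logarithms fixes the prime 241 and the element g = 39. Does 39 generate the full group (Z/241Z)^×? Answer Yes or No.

φ(241) = 241 − 1 = 240 = 2^4 · 3 · 5.
Test 39^(240/q) mod 241 for each prime factor q of 240:
39^120 ≡ 240 (mod 241)  [q = 2: ≢ 1 ✓]
39^80 ≡ 15 (mod 241)  [q = 3: ≢ 1 ✓]
39^48 ≡ 98 (mod 241)  [q = 5: ≢ 1 ✓]
Every test exponent gives a nontrivial residue, hence 39 generates the full group.

Yes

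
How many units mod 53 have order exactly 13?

12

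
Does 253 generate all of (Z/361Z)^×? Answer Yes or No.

No

φ(361) = φ(19^2) = 19·(19−1) = 342 = 2 · 3^2 · 19.
Test 253^(342/q) mod 361 for each prime factor q of 342:
253^171 ≡ 1 (mod 361)  [q = 2: ≡ 1 ✗]
253^114 ≡ 68 (mod 361)  [q = 3: ≢ 1 ✓]
253^18 ≡ 58 (mod 361)  [q = 19: ≢ 1 ✓]
253^171 ≡ 1 shows ord(253) | 171, strictly less than φ(361); not a primitive root.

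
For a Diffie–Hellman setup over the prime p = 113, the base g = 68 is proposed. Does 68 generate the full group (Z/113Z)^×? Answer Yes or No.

Yes

φ(113) = 113 − 1 = 112 = 2^4 · 7.
It suffices to check that the order of 68 is not a proper divisor of 112: compute 68^(112/q) for q ∈ {2, 7}.
68^56 ≡ 112 (mod 113)  [q = 2: ≢ 1 ✓]
68^16 ≡ 49 (mod 113)  [q = 7: ≢ 1 ✓]
None equal 1, so ord_113(68) = 112: 68 is a primitive root.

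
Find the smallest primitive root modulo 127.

3

φ(127) = 127 − 1 = 126 = 2 · 3^2 · 7.
Test candidates g = 2, 3, … against the prime factors q ∈ {2, 3, 7} of φ(127): g is a generator iff g^(126/q) ≢ 1 for every such q.
g = 2: 2^63 ≡ 1 — hits 1, so not a primitive root.
g = 3: 3^63 ≡ 126; 3^42 ≡ 107; 3^18 ≡ 4 — none is 1, so 3 is a primitive root.
Hence the least primitive root of 127 is 3.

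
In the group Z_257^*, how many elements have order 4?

2

φ(257) = 257 − 1 = 256 = 2^8.
Since (Z/257Z)^× is cyclic of order 256, the number of elements of order d is φ(d) when d | 256 and 0 otherwise.
4 = 2^2 divides 256, and φ(4) = 2.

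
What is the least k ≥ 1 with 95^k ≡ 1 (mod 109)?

The order of 95 must divide φ(109) = 109 − 1 = 108 = 2^2 · 3^3.
Divisors of 108: 1, 2, 3, 4, 6, 9, 12, 18, 27, 36, 54, 108.
Evaluate successive powers at the divisors of 108:
95^1 ≡ 95
95^2 ≡ 87
95^3 ≡ 90
95^4 ≡ 48
95^6 ≡ 34
95^9 ≡ 8
95^12 ≡ 66
95^18 ≡ 64
95^27 ≡ 76
95^36 ≡ 63
95^54 ≡ 108
95^108 ≡ 1
So ord_109(95) = 108.

108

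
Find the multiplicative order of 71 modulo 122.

60

By Lagrange's theorem, ord_122(71) divides φ(122) = φ(2)·φ(61) = 1·60 = 60 = 2^2 · 3 · 5.
Divisors of 60: 1, 2, 3, 4, 5, 6, 10, 12, 15, 20, 30, 60.
Check 71^d mod 122 for each divisor in increasing order:
71^1 ≡ 71
71^2 ≡ 39
71^3 ≡ 85
71^4 ≡ 57
71^5 ≡ 21
71^6 ≡ 27
71^10 ≡ 75
71^12 ≡ 119
71^15 ≡ 111
71^20 ≡ 13
71^30 ≡ 121
71^60 ≡ 1
The smallest such exponent is 60, so the order of 71 is 60.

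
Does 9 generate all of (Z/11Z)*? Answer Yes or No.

No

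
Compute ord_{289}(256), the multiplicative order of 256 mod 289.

17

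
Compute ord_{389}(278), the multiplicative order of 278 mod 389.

97

The order of 278 must divide φ(389) = 389 − 1 = 388 = 2^2 · 97.
Divisors of 388: 1, 2, 4, 97, 194, 388.
Compute 278^d (mod 389) for the divisors d until we hit 1:
278^1 ≡ 278 (mod 389)
278^2 ≡ 262 (mod 389)
278^4 ≡ 180 (mod 389)
278^97 ≡ 1 (mod 389) ✓
So ord_389(278) = 97.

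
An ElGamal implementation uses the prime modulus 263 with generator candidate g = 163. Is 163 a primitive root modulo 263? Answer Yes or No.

Yes

φ(263) = 263 − 1 = 262 = 2 · 131.
163 is a primitive root mod 263 iff 163^(φ(263)/q) ≢ 1 for every prime q | φ(263), i.e. q ∈ {2, 131}.
163^131 ≡ 262 (mod 263)  [q = 2: ≢ 1 ✓]
163^2 ≡ 6 (mod 263)  [q = 131: ≢ 1 ✓]
Every test exponent gives a nontrivial residue, hence 163 generates the full group.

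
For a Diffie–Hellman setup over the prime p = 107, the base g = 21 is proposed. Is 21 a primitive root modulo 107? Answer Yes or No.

Yes

φ(107) = 107 − 1 = 106 = 2 · 53.
Test 21^(106/q) mod 107 for each prime factor q of 106:
21^53 ≡ 106 (mod 107)  [q = 2: ≢ 1 ✓]
21^2 ≡ 13 (mod 107)  [q = 53: ≢ 1 ✓]
Every test exponent gives a nontrivial residue, hence 21 generates the full group.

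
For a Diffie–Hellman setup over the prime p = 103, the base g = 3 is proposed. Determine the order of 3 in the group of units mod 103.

34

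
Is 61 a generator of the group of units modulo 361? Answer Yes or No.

φ(361) = φ(19^2) = 19·(19−1) = 342 = 2 · 3^2 · 19.
61 is a primitive root mod 361 iff 61^(φ(361)/q) ≢ 1 for every prime q | φ(361), i.e. q ∈ {2, 3, 19}.
61^171 ≡ 1 (mod 361)  [q = 2: ≡ 1 ✗]
61^114 ≡ 68 (mod 361)  [q = 3: ≢ 1 ✓]
61^18 ≡ 191 (mod 361)  [q = 19: ≢ 1 ✓]
Since 61^171 ≡ 1, the order of 61 divides 171 < 342, so 61 is not a primitive root.

No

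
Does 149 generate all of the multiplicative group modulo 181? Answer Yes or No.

No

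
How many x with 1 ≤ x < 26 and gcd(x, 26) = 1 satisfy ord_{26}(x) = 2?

1

φ(26) = φ(2)·φ(13) = 1·12 = 12 = 2^2 · 3.
In a cyclic group of order 12, there are φ(d) elements of order d for each divisor d of 12, and zero for non-divisors.
2 | 12, and φ(2) = 2 − 1 = 1.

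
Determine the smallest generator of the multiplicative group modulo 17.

3

φ(17) = 17 − 1 = 16 = 2^4.
g is a primitive root iff g^(16/q) ≢ 1 (mod 17) for each prime q ∈ {2}.
g = 2: 2^8 ≡ 1 — hits 1, so not a primitive root.
g = 3: 3^8 ≡ 16 — none is 1, so 3 is a primitive root.
Hence the least primitive root of 17 is 3.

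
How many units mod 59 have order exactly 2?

1

φ(59) = 59 − 1 = 58 = 2 · 29.
In a cyclic group of order 58, there are φ(d) elements of order d for each divisor d of 58, and zero for non-divisors.
2 | 58, and φ(2) = 2 − 1 = 1.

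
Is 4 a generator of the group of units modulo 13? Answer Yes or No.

No

φ(13) = 13 − 1 = 12 = 2^2 · 3.
Test 4^(12/q) mod 13 for each prime factor q of 12:
4^6 ≡ 1 (mod 13)  [q = 2: ≡ 1 ✗]
4^4 ≡ 9 (mod 13)  [q = 3: ≢ 1 ✓]
4^6 ≡ 1 shows ord(4) | 6, strictly less than φ(13); not a primitive root.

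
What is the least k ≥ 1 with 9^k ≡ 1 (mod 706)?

176

By Lagrange's theorem, ord_706(9) divides φ(706) = φ(2)·φ(353) = 1·352 = 352 = 2^5 · 11.
Divisors of 352: 1, 2, 4, 8, 11, 16, 22, 32, 44, 88, 176, 352.
Test each divisor d:
9^1 ≡ 9
9^2 ≡ 81
9^4 ≡ 207
9^8 ≡ 489
9^11 ≡ 657
9^16 ≡ 493
9^22 ≡ 283
9^32 ≡ 185
9^44 ≡ 311
9^88 ≡ 705
9^176 ≡ 1
The smallest such exponent is 176, so the order of 9 is 176.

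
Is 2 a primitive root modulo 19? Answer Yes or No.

Yes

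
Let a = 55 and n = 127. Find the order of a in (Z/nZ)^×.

126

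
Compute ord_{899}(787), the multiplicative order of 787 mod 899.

210

The order of 787 must divide φ(899) = φ(29·31) = (29−1)·(31−1) = 28·30 = 840 = 2^3 · 3 · 5 · 7.
Divisors of 840: 1, 2, 3, 4, 5, 6, 7, 8, 10, 12, 14, 15, 20, 21, 24, 28, 30, 35, 40, 42, 56, 60, 70, 84, 105, 120, 140, 168, 210, 280, 420, 840.
Compute 787^d (mod 899) for the divisors d until we hit 1:
787^1 ≡ 787
787^2 ≡ 857
787^3 ≡ 209
787^4 ≡ 865
787^5 ≡ 212
787^6 ≡ 529
787^7 ≡ 86
787^8 ≡ 257
787^10 ≡ 893
787^12 ≡ 252
787^14 ≡ 204
787^15 ≡ 526
787^20 ≡ 36
787^21 ≡ 463
787^24 ≡ 574
787^28 ≡ 262
787^30 ≡ 683
787^35 ≡ 57
787^40 ≡ 397
787^42 ≡ 407
787^56 ≡ 320
787^60 ≡ 807
787^70 ≡ 552
787^84 ≡ 233
787^105 ≡ 898
787^120 ≡ 373
787^140 ≡ 842
787^168 ≡ 349
787^210 ≡ 1
The smallest such exponent is 210, so the order of 787 is 210.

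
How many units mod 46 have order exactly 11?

φ(46) = φ(2)·φ(23) = 1·22 = 22 = 2 · 11.
In a cyclic group of order 22, there are φ(d) elements of order d for each divisor d of 22, and zero for non-divisors.
11 | 22, and φ(11) = 11 − 1 = 10.

10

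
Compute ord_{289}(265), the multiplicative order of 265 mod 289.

ord(265) | φ(289) = φ(17^2) = 17·(17−1) = 272 = 2^4 · 17.
Divisors of 272: 1, 2, 4, 8, 16, 17, 34, 68, 136, 272.
Compute 265^d (mod 289) for the divisors d until we hit 1:
265^1 ≡ 265 (mod 289)
265^2 ≡ 287 (mod 289)
265^4 ≡ 4 (mod 289)
265^8 ≡ 16 (mod 289)
265^16 ≡ 256 (mod 289)
265^17 ≡ 214 (mod 289)
265^34 ≡ 134 (mod 289)
265^68 ≡ 38 (mod 289)
265^136 ≡ 288 (mod 289)
265^272 ≡ 1 (mod 289) ✓
Therefore the multiplicative order of 265 modulo 289 is 272.

272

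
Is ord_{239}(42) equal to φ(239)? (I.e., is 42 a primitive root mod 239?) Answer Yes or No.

φ(239) = 239 − 1 = 238 = 2 · 7 · 17.
An element g generates (Z/239Z)^× iff g^(238/q) ≢ 1 (mod 239) for each prime q ∈ {2, 7, 17}.
42^119 ≡ 238 (mod 239)  [q = 2: ≢ 1 ✓]
42^34 ≡ 24 (mod 239)  [q = 7: ≢ 1 ✓]
42^14 ≡ 22 (mod 239)  [q = 17: ≢ 1 ✓]
All checks pass, so 42 has order 238 and is a primitive root modulo 239.

Yes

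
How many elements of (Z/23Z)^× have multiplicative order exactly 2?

1

φ(23) = 23 − 1 = 22 = 2 · 11.
(Z/23Z)^× is cyclic (|G| = 22); a cyclic group of order m has exactly φ(d) elements of each order d | m, and none otherwise.
2 | 22, and φ(2) = 2 − 1 = 1.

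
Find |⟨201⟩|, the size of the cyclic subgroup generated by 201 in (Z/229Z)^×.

228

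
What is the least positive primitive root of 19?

φ(19) = 19 − 1 = 18 = 2 · 3^2.
Test candidates g = 2, 3, … against the prime factors q ∈ {2, 3} of φ(19): g is a generator iff g^(18/q) ≢ 1 for every such q.
g = 2: 2^9 ≡ 18; 2^6 ≡ 7 — none is 1, so 2 is a primitive root.
Hence the least primitive root of 19 is 2.

2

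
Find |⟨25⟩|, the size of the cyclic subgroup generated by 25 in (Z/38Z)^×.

9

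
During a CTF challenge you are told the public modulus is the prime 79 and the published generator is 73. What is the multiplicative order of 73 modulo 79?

39

By Lagrange's theorem, ord_79(73) divides φ(79) = 79 − 1 = 78 = 2 · 3 · 13.
Divisors of 78: 1, 2, 3, 6, 13, 26, 39, 78.
Evaluate successive powers at the divisors of 78:
73^1 ≡ 73
73^2 ≡ 36
73^3 ≡ 21
73^6 ≡ 46
73^13 ≡ 23
73^26 ≡ 55
73^39 ≡ 1
The smallest such exponent is 39, so the order of 73 is 39.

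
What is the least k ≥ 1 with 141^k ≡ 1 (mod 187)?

80

By Lagrange's theorem, ord_187(141) divides φ(187) = φ(11·17) = (11−1)·(17−1) = 10·16 = 160 = 2^5 · 5.
Divisors of 160: 1, 2, 4, 5, 8, 10, 16, 20, 32, 40, 80, 160.
Evaluate successive powers at the divisors of 160:
141^1 ≡ 141 (mod 187)
141^2 ≡ 59 (mod 187)
141^4 ≡ 115 (mod 187)
141^5 ≡ 133 (mod 187)
141^8 ≡ 135 (mod 187)
141^10 ≡ 111 (mod 187)
141^16 ≡ 86 (mod 187)
141^20 ≡ 166 (mod 187)
141^32 ≡ 103 (mod 187)
141^40 ≡ 67 (mod 187)
141^80 ≡ 1 (mod 187) ✓
Hence ord(141) = 80.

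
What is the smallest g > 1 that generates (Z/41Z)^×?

6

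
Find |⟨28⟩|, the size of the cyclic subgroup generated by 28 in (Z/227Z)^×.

113

The order of 28 must divide φ(227) = 227 − 1 = 226 = 2 · 113.
Divisors of 226: 1, 2, 113, 226.
Test each divisor d:
28^1 ≡ 28 (mod 227)
28^2 ≡ 103 (mod 227)
28^113 ≡ 1 (mod 227) ✓
Therefore the multiplicative order of 28 modulo 227 is 113.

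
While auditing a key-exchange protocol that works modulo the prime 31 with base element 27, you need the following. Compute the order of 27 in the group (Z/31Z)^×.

10

By Lagrange's theorem, ord_31(27) divides φ(31) = 31 − 1 = 30 = 2 · 3 · 5.
Divisors of 30: 1, 2, 3, 5, 6, 10, 15, 30.
Compute 27^d (mod 31) for the divisors d until we hit 1:
27^1 ≡ 27 (mod 31)
27^2 ≡ 16 (mod 31)
27^3 ≡ 29 (mod 31)
27^5 ≡ 30 (mod 31)
27^6 ≡ 4 (mod 31)
27^10 ≡ 1 (mod 31) ✓
So ord_31(27) = 10.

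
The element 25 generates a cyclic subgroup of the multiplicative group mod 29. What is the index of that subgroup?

By Lagrange's theorem, ord_29(25) divides φ(29) = 29 − 1 = 28 = 2^2 · 7.
Divisors of 28: 1, 2, 4, 7, 14, 28.
Check 25^d mod 29 for each divisor in increasing order:
25^1 ≡ 25 (mod 29)
25^2 ≡ 16 (mod 29)
25^4 ≡ 24 (mod 29)
25^7 ≡ 1 (mod 29) ✓
The order of 25 is 7, so the subgroup it generates has 7 elements.
The index is φ(29) / ord(25) = 28 / 7 = 4.

4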